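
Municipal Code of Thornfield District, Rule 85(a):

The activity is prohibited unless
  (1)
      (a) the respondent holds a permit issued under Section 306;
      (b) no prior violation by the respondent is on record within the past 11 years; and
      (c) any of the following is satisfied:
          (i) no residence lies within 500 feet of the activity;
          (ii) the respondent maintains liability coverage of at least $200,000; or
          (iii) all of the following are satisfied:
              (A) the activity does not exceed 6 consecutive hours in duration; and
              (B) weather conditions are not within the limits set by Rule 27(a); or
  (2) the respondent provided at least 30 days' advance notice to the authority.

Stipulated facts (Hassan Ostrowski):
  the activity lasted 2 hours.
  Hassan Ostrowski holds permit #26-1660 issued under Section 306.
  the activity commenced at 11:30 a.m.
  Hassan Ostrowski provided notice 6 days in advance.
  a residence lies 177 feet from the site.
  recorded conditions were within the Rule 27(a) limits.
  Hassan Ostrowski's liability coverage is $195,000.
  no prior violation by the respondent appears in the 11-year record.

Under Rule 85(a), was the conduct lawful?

No — unlawful.

(a) holds permit — satisfied.
(b) no prior violation — met.
(i) no residence in 500 ft — not satisfied.
(ii) coverage ≥ $200,000 — not met.
(A) ≤ 6 hrs duration — holds.
(B) not (weather ok) — not met.
So (iii) is not satisfied (T AND F).
(c): F OR F OR F → false.
So (1) is not satisfied (T AND T AND F).
(2) ≥30 days' notice — not met.
So Overall is not satisfied (F OR F).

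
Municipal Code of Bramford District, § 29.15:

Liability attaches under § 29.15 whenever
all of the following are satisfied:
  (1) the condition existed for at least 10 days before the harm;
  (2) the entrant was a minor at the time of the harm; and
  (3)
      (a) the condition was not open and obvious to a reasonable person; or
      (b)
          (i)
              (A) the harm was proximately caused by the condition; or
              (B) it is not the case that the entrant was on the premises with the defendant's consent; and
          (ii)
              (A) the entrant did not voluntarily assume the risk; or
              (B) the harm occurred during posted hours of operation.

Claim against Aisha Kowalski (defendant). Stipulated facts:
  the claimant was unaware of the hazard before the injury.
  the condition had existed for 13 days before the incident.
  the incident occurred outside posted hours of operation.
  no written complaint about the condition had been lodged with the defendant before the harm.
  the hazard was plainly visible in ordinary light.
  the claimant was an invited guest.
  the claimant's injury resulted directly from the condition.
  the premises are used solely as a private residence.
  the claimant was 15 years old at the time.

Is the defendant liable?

Yes — liable.

(1) condition ≥10 days old — met.
(2) entrant a minor — satisfied.
(a) not open/obvious — not satisfied.
(A) proximate cause — met.
(B) not (consent to enter) — fails.
(i): T OR F → true.
(A) no assumed risk — satisfied.
(B) during posted hours — not met.
So (ii) is satisfied (T OR F).
(b) = T AND T = true.
(3) = F OR T = true.
Overall = T AND T AND T = true.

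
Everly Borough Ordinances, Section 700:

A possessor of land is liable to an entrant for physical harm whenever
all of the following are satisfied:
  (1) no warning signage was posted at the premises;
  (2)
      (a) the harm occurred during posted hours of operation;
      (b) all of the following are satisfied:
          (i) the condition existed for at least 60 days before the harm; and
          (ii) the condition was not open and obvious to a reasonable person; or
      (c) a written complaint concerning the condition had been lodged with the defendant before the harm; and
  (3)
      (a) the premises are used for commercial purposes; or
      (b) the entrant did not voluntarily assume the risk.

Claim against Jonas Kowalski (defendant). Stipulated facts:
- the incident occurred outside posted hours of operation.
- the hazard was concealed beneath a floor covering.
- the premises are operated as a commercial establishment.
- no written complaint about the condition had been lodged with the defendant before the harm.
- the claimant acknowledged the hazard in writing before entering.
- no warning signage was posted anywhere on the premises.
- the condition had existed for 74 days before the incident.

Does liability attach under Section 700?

Yes — liable.

(1) no signage posted — holds.
(a) during posted hours — not satisfied.
(i) condition ≥60 days old — satisfied.
(ii) not open/obvious — holds.
(b): T AND T → true.
(c) complaint lodged — not satisfied.
So (2) is satisfied (F OR T OR F).
(a) commercial use — satisfied.
(b) no assumed risk — fails.
So (3) is satisfied (T OR F).
So Overall is satisfied (T AND T AND T).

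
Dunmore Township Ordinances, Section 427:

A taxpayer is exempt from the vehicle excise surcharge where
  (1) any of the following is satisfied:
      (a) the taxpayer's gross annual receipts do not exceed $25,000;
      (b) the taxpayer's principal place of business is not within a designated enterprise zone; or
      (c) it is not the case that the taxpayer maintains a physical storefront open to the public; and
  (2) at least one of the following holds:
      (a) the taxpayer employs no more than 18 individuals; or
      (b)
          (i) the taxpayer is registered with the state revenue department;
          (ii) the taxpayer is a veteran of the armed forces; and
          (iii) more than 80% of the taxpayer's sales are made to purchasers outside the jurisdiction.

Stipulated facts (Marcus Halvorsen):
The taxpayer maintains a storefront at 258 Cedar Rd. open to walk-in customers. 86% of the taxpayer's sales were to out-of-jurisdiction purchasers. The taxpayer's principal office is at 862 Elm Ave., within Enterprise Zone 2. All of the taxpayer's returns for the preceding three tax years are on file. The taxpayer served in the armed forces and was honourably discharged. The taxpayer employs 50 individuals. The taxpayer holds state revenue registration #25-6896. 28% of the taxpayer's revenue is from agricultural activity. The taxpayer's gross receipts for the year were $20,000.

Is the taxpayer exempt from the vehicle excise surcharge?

Yes — exempt.

(a) receipts ≤ $25,000 — met.
(b) not (in enterprise zone) — not satisfied.
(c) not (has storefront) — not satisfied.
(1) = T OR F OR F = true.
(a) ≤ 18 employees — not met.
(i) state-registered — holds.
(ii) veteran — holds.
(iii) >80% out-of-jur. sales — satisfied.
So (b) is satisfied (T AND T AND T).
(2): F OR T → true.
Overall: T AND T → true.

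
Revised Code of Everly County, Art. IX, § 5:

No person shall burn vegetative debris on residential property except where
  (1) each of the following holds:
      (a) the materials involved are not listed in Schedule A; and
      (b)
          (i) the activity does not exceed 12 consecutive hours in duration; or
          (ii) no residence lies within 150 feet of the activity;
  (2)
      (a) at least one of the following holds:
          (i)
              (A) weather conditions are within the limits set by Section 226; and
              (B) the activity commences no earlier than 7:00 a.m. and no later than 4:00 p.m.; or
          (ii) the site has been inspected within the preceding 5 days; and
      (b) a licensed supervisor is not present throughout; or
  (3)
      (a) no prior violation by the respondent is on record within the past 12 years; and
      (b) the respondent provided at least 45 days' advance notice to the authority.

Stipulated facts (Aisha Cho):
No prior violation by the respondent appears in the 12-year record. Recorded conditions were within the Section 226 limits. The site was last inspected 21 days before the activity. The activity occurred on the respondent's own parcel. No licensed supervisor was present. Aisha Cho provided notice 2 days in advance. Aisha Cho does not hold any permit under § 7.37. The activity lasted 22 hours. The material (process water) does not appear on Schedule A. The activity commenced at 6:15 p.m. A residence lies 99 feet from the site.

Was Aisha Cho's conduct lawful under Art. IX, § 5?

(a) not (Schedule A material) — holds.
(i) ≤ 12 hrs duration — not met.
(ii) no residence in 150 ft — fails.
(b) = F OR F = false.
(1) = T AND F = false.
(A) weather ok — met.
(B) start within hours — not satisfied.
So (i) is not satisfied (T AND F).
(ii) site inspected — not satisfied.
(a) = F OR F = false.
(b) not (supervisor present) — satisfied.
(2) = F AND T = false.
(a) no prior violation — satisfied.
(b) ≥45 days' notice — not satisfied.
(3) = T AND F = false.
Overall = F OR F OR F = false.

No — unlawful.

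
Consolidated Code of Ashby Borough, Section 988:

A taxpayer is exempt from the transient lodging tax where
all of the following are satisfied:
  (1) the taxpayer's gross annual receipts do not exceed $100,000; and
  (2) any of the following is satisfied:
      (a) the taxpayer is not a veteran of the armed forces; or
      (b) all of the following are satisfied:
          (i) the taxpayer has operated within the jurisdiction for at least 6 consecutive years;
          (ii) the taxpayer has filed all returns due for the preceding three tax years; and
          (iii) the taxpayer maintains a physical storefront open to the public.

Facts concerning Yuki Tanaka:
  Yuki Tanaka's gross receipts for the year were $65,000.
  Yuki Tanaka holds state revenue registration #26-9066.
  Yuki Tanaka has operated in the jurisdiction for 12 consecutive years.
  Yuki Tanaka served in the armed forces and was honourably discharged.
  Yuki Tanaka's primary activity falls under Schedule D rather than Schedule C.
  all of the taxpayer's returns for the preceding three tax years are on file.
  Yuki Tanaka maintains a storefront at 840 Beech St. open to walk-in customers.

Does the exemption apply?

(1) receipts ≤ $100,000 — holds.
(a) not (veteran) — not satisfied.
(i) ≥ 6 yrs in jurisdiction — holds.
(ii) returns current — holds.
(iii) has storefront — holds.
So (b) is satisfied (T AND T AND T).
(2) = F OR T = true.
Overall = T AND T = true.

Yes — exempt.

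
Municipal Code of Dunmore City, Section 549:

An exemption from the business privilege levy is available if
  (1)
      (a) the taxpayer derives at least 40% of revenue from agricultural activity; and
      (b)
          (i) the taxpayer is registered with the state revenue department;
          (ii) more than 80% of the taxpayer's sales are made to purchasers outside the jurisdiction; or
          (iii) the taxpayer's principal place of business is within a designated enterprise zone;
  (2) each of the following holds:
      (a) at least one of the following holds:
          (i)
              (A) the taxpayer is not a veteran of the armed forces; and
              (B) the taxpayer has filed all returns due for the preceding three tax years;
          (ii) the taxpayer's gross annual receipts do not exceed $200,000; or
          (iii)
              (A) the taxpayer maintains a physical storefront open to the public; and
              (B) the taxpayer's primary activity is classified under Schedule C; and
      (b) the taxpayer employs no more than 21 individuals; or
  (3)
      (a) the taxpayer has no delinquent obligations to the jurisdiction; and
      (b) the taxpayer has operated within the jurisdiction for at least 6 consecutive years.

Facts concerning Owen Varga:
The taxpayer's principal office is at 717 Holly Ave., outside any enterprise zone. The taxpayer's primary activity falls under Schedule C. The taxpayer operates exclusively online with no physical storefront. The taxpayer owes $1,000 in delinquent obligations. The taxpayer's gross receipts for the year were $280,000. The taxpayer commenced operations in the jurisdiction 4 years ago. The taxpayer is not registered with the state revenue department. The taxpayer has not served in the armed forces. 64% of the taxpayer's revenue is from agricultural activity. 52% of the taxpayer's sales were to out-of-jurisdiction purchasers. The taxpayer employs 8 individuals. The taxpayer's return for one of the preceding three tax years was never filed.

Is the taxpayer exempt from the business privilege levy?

No — not exempt.

(a) ≥40% agricultural — holds.
(i) state-registered — fails.
(ii) >80% out-of-jur. sales — not satisfied.
(iii) in enterprise zone — fails.
(b): F OR F OR F → false.
So (1) is not satisfied (T AND F).
(A) not (veteran) — met.
(B) returns current — not met.
So (i) is not satisfied (T AND F).
(ii) receipts ≤ $200,000 — not met.
(A) has storefront — not met.
(B) Schedule C activity — holds.
So (iii) is not satisfied (F AND T).
So (a) is not satisfied (F OR F OR F).
(b) ≤ 21 employees — holds.
So (2) is not satisfied (F AND T).
(a) no delinquency — not satisfied.
(b) ≥ 6 yrs in jurisdiction — fails.
(3) = F AND F = false.
Overall = F OR F OR F = false.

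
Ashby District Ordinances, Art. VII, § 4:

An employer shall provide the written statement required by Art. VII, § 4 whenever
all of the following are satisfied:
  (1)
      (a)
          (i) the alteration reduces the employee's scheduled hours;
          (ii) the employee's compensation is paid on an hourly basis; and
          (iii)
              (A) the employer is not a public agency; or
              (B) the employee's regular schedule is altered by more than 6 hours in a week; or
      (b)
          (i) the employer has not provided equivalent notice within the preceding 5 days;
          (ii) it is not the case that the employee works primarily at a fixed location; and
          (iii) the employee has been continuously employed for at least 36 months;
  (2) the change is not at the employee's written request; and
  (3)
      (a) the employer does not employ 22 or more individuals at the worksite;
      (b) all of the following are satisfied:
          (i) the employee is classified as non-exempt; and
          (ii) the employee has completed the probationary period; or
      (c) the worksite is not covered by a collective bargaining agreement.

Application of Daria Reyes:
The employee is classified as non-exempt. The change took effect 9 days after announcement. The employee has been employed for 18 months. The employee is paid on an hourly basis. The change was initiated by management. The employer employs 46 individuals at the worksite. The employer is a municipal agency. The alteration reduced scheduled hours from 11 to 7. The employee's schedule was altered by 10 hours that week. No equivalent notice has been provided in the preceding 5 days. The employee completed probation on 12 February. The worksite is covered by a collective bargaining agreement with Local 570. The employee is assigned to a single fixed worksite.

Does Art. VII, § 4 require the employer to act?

Yes — required.

(i) hours reduced — holds.
(ii) hourly-paid — met.
(A) not (public agency) — not satisfied.
(B) schedule shift > 6h — satisfied.
(iii) = F OR T = true.
So (a) is satisfied (T AND T AND T).
(i) no recent notice — holds.
(ii) not (fixed location) — not satisfied.
(iii) tenure ≥ 36 mo. — not met.
So (b) is not satisfied (T AND F AND F).
So (1) is satisfied (T OR F).
(2) not employee-requested — satisfied.
(a) not (≥ 22 at site) — fails.
(i) non-exempt — holds.
(ii) past probation — met.
So (b) is satisfied (T AND T).
(c) no CBA — not satisfied.
(3): F OR T OR F → true.
Overall: T AND T AND T → true.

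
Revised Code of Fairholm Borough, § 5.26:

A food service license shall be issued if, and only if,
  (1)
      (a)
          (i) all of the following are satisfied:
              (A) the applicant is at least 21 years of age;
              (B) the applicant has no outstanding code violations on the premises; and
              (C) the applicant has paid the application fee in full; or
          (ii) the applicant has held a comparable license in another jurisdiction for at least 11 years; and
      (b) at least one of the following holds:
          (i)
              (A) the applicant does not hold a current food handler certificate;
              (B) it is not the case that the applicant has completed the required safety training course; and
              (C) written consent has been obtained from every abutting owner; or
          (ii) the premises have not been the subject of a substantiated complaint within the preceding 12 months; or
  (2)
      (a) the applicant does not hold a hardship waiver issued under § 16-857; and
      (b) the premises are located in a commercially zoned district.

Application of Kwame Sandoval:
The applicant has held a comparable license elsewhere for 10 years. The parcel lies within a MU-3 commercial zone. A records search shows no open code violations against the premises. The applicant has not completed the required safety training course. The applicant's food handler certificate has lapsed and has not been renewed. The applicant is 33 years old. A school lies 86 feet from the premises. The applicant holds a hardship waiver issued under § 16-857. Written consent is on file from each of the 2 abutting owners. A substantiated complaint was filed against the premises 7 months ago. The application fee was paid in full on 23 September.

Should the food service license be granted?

Yes — granted.

(A) age ≥ 21 — holds.
(B) no code violations — met.
(C) fee paid — met.
So (i) is satisfied (T AND T AND T).
(ii) prior license ≥ 11 yr — not satisfied.
(a): T OR F → true.
(A) not (food handler cert.) — holds.
(B) not (safety training) — met.
(C) all abutters consent — met.
So (i) is satisfied (T AND T AND T).
(ii) no complaint in 12 mo. — not satisfied.
So (b) is satisfied (T OR F).
So (1) is satisfied (T AND T).
(a) not (hardship waiver) — not met.
(b) commercially zoned — satisfied.
So (2) is not satisfied (F AND T).
Overall = T OR F = true.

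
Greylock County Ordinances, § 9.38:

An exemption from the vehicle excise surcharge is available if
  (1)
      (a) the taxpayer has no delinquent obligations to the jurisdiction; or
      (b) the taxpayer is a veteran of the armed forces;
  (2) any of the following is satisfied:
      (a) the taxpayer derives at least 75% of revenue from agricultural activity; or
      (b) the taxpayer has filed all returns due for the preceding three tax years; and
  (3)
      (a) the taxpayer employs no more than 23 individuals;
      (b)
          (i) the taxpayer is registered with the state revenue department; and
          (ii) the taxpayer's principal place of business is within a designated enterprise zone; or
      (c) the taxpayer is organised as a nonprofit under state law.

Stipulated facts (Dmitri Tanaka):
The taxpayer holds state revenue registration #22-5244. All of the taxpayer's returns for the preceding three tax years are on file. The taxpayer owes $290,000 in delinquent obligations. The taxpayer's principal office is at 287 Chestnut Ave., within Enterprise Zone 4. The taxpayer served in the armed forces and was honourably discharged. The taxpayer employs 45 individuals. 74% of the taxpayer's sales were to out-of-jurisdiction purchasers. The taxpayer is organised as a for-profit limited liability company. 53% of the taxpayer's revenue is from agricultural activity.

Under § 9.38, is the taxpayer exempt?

(a) no delinquency — fails.
(b) veteran — met.
So (1) is satisfied (F OR T).
(a) ≥75% agricultural — not satisfied.
(b) returns current — met.
(2) = F OR T = true.
(a) ≤ 23 employees — not satisfied.
(i) state-registered — satisfied.
(ii) in enterprise zone — holds.
So (b) is satisfied (T AND T).
(c) nonprofit — not satisfied.
So (3) is satisfied (F OR T OR F).
Overall = T AND T AND T = true.

Yes — exempt.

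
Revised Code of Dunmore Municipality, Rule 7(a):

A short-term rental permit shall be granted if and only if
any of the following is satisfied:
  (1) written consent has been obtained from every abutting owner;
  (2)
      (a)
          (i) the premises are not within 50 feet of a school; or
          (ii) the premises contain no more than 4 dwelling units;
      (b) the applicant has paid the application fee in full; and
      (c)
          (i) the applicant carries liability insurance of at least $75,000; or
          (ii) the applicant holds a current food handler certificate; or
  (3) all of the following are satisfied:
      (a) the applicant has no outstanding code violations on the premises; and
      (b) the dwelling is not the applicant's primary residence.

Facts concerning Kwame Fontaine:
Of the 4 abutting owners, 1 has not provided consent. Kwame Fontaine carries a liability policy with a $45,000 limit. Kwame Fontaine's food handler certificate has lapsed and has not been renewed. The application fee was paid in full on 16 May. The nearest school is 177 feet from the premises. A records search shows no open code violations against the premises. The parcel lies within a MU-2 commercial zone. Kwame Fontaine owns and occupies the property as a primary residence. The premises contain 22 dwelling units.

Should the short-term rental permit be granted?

No — denied.

(1) all abutters consent — not met.
(i) ≥50 ft from school — satisfied.
(ii) ≤ 4 units — not met.
(a) = T OR F = true.
(b) fee paid — holds.
(i) insurance ≥ $75,000 — fails.
(ii) food handler cert. — not satisfied.
So (c) is not satisfied (F OR F).
(2): T AND T AND F → false.
(a) no code violations — met.
(b) not (primary residence) — fails.
(3) = T AND F = false.
So Overall is not satisfied (F OR F OR F).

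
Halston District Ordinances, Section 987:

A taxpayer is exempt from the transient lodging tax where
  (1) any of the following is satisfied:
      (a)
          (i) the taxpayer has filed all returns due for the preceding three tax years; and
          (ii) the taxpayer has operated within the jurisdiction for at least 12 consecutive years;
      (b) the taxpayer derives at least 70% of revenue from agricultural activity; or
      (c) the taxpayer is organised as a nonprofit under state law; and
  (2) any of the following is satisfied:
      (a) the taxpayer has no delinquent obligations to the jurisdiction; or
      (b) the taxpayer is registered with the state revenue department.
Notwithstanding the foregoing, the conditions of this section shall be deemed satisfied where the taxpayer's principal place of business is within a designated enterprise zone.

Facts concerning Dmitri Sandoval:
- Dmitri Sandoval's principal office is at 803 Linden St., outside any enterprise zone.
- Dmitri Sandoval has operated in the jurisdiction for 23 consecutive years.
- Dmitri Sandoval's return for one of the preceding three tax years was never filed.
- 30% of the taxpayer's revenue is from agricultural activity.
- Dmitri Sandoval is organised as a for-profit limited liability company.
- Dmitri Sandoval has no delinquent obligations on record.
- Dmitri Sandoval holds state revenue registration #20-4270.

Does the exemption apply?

(i) returns current — not satisfied.
(ii) ≥ 12 yrs in jurisdiction — holds.
(a): F AND T → false.
(b) ≥70% agricultural — fails.
(c) nonprofit — not met.
So (1) is not satisfied (F OR F OR F).
(a) no delinquency — satisfied.
(b) state-registered — met.
(2): T OR T → true.
Overall = F AND T = false.
Exception (in enterprise zone) — not satisfied.
Result: main false OR exception false → false.

No — not exempt.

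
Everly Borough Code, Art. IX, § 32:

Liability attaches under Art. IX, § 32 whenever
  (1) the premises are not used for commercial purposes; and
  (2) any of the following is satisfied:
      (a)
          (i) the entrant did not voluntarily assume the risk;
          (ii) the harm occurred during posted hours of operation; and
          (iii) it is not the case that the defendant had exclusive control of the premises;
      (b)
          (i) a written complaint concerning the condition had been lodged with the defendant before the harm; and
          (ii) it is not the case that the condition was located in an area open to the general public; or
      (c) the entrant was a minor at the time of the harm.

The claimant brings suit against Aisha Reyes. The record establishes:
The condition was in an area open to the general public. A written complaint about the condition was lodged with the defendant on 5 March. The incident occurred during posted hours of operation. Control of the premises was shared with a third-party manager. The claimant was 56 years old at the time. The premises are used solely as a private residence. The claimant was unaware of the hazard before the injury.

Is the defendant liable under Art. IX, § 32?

(1) not (commercial use) — holds.
(i) no assumed risk — satisfied.
(ii) during posted hours — holds.
(iii) not (exclusive control) — satisfied.
(a): T AND T AND T → true.
(i) complaint lodged — met.
(ii) not (public area) — not satisfied.
(b) = T AND F = false.
(c) entrant a minor — not satisfied.
(2) = T OR F OR F = true.
Overall = T AND T = true.

Yes — liable.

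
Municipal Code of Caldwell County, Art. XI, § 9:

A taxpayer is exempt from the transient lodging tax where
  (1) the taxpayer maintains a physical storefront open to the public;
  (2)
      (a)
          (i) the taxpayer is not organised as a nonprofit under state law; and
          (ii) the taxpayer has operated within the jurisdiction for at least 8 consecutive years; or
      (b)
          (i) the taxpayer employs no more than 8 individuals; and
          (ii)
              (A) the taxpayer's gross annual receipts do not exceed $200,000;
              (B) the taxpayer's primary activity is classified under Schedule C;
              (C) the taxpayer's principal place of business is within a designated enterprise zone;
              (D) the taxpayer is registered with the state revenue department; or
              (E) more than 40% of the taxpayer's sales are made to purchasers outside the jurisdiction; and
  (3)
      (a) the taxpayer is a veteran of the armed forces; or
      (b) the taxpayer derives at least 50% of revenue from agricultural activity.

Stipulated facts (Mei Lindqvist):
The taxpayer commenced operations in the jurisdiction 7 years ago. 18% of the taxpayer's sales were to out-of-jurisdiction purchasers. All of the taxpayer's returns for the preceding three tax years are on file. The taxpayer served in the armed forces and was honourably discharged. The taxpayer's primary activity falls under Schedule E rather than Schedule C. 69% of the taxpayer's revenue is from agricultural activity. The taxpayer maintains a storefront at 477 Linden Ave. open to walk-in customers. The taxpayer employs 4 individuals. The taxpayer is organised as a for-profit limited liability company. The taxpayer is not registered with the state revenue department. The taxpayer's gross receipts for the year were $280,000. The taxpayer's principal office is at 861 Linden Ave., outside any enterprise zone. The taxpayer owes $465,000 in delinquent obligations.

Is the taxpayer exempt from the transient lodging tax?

No — not exempt.

(1) has storefront — met.
(i) not (nonprofit) — holds.
(ii) ≥ 8 yrs in jurisdiction — not satisfied.
(a): T AND F → false.
(i) ≤ 8 employees — met.
(A) receipts ≤ $200,000 — not met.
(B) Schedule C activity — fails.
(C) in enterprise zone — not met.
(D) state-registered — not satisfied.
(E) >40% out-of-jur. sales — not satisfied.
(ii): F OR F OR F OR F OR F → false.
(b): T AND F → false.
(2) = F OR F = false.
(a) veteran — met.
(b) ≥50% agricultural — satisfied.
(3) = T OR T = true.
So Overall is not satisfied (T AND F AND T).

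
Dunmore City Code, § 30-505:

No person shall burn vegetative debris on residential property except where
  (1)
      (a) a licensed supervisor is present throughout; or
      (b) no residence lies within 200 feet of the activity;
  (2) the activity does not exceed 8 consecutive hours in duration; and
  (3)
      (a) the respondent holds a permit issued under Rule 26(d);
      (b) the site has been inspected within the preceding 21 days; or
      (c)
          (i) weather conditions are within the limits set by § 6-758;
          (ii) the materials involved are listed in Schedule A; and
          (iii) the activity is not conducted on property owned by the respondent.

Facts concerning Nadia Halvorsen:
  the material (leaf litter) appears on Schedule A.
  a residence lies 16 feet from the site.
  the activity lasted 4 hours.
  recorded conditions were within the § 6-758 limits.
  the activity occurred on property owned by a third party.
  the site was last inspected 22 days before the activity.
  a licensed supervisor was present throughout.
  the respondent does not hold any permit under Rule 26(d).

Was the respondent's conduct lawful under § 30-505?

Yes — lawful.

(a) supervisor present — met.
(b) no residence in 200 ft — not met.
(1): T OR F → true.
(2) ≤ 8 hrs duration — met.
(a) holds permit — fails.
(b) site inspected — not satisfied.
(i) weather ok — holds.
(ii) Schedule A material — satisfied.
(iii) not (own property) — satisfied.
(c) = T AND T AND T = true.
(3) = F OR F OR T = true.
Overall: T AND T AND T → true.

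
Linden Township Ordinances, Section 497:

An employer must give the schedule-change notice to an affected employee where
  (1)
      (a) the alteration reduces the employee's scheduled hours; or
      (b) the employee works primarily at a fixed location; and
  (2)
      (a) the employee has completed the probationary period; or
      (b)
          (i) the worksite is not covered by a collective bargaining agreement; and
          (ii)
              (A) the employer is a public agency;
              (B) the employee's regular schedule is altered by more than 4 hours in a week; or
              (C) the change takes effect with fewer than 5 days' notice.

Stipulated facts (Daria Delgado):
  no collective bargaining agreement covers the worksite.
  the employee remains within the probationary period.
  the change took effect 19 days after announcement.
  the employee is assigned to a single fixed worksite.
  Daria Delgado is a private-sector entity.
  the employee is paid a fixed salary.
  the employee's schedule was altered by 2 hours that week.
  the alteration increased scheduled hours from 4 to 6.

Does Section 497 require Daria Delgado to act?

(a) hours reduced — not met.
(b) fixed location — satisfied.
(1) = F OR T = true.
(a) past probation — fails.
(i) no CBA — met.
(A) public agency — not satisfied.
(B) schedule shift > 4h — not met.
(C) < 5 days' notice — fails.
So (ii) is not satisfied (F OR F OR F).
So (b) is not satisfied (T AND F).
(2): F OR F → false.
Overall = T AND F = false.

No — not required.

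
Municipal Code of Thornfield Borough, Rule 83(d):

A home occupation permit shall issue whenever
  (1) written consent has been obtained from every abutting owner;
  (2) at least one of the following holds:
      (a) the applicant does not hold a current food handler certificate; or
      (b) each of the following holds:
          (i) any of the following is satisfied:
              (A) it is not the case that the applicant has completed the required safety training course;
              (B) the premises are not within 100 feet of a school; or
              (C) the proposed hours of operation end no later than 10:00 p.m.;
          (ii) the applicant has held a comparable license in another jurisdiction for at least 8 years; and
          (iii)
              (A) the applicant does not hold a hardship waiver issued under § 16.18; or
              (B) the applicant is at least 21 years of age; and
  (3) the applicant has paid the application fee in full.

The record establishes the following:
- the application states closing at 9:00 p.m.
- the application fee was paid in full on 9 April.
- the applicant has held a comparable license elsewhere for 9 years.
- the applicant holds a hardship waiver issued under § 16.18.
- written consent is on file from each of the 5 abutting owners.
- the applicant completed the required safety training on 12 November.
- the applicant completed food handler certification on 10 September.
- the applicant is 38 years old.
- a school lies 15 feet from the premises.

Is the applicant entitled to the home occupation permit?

(1) all abutters consent — satisfied.
(a) not (food handler cert.) — not satisfied.
(A) not (safety training) — not met.
(B) ≥100 ft from school — not satisfied.
(C) closes by 10 p.m. — satisfied.
(i): F OR F OR T → true.
(ii) prior license ≥ 8 yr — holds.
(A) not (hardship waiver) — not satisfied.
(B) age ≥ 21 — holds.
(iii): F OR T → true.
So (b) is satisfied (T AND T AND T).
(2) = F OR T = true.
(3) fee paid — holds.
Overall: T AND T AND T → true.

Yes — granted.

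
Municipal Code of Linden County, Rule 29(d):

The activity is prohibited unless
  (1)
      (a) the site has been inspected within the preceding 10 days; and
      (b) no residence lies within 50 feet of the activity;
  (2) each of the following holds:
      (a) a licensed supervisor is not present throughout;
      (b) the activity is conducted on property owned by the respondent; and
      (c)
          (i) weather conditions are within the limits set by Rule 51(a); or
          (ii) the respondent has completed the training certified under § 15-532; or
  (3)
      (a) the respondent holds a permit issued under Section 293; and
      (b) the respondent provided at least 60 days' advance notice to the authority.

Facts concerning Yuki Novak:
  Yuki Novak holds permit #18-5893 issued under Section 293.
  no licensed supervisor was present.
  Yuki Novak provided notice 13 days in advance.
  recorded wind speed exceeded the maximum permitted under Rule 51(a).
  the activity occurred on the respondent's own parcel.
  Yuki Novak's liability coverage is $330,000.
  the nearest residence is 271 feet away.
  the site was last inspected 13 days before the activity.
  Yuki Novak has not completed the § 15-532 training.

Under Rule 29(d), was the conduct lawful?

(a) site inspected — fails.
(b) no residence in 50 ft — met.
So (1) is not satisfied (F AND T).
(a) not (supervisor present) — met.
(b) own property — holds.
(i) weather ok — not met.
(ii) training certified — not met.
So (c) is not satisfied (F OR F).
So (2) is not satisfied (T AND T AND F).
(a) holds permit — satisfied.
(b) ≥60 days' notice — not satisfied.
(3) = T AND F = false.
Overall: F OR F OR F → false.

No — unlawful.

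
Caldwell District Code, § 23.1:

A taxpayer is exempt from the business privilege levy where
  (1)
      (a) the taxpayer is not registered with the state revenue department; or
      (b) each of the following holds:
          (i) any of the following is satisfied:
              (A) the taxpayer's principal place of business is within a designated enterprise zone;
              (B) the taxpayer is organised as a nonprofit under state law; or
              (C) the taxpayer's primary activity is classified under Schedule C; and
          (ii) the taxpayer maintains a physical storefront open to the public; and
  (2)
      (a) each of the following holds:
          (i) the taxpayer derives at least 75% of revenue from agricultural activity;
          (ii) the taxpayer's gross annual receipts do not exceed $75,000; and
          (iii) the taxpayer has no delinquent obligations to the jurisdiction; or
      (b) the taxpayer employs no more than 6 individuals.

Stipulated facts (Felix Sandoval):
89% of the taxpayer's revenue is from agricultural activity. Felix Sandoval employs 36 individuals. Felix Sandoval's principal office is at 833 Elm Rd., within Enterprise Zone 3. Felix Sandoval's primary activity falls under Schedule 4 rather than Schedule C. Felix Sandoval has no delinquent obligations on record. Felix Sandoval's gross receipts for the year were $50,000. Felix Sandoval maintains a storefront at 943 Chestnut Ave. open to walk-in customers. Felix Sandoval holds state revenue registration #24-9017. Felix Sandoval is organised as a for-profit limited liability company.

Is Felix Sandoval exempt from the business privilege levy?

(a) not (state-registered) — fails.
(A) in enterprise zone — met.
(B) nonprofit — not satisfied.
(C) Schedule C activity — fails.
So (i) is satisfied (T OR F OR F).
(ii) has storefront — met.
(b) = T AND T = true.
(1): F OR T → true.
(i) ≥75% agricultural — holds.
(ii) receipts ≤ $75,000 — holds.
(iii) no delinquency — satisfied.
So (a) is satisfied (T AND T AND T).
(b) ≤ 6 employees — fails.
So (2) is satisfied (T OR F).
Overall: T AND T → true.

Yes — exempt.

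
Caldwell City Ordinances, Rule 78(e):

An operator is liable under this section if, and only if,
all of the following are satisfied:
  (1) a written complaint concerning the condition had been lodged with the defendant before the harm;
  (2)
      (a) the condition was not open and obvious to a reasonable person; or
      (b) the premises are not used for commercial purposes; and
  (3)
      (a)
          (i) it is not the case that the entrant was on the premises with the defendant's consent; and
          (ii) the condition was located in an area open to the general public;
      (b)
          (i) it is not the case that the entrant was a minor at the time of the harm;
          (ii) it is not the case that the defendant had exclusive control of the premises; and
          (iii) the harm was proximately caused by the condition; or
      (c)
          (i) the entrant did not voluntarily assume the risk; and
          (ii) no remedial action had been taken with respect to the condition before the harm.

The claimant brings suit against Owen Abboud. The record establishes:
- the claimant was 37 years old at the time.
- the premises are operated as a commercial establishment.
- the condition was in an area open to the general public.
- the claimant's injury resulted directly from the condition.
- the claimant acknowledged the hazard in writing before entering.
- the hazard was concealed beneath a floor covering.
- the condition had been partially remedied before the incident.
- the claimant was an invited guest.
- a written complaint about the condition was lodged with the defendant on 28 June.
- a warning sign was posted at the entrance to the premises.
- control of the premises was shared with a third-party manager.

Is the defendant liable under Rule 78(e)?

(1) complaint lodged — holds.
(a) not open/obvious — holds.
(b) not (commercial use) — not met.
(2): T OR F → true.
(i) not (consent to enter) — fails.
(ii) public area — holds.
(a) = F AND T = false.
(i) not (entrant a minor) — met.
(ii) not (exclusive control) — met.
(iii) proximate cause — satisfied.
(b) = T AND T AND T = true.
(i) no assumed risk — fails.
(ii) no remedial action — fails.
(c) = F AND F = false.
So (3) is satisfied (F OR T OR F).
Overall = T AND T AND T = true.

Yes — liable.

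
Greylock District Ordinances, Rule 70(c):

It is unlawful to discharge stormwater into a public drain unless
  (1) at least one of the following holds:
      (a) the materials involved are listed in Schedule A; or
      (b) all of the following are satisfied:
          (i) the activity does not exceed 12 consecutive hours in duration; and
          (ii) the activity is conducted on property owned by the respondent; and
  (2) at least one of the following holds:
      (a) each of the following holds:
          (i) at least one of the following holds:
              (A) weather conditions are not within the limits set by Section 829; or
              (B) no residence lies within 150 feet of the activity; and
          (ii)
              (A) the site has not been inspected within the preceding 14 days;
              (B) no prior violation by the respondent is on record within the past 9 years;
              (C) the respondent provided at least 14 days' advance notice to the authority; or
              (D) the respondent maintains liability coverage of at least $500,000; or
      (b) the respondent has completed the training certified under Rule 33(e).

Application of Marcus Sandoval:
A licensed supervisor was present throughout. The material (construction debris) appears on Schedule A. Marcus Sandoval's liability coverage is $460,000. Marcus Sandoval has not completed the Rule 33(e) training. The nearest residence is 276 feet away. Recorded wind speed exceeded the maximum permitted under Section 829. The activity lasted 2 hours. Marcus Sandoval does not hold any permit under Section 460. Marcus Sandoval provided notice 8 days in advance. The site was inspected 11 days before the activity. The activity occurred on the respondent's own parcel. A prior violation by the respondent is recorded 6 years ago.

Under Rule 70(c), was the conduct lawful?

(a) Schedule A material — holds.
(i) ≤ 12 hrs duration — satisfied.
(ii) own property — met.
So (b) is satisfied (T AND T).
So (1) is satisfied (T OR T).
(A) not (weather ok) — holds.
(B) no residence in 150 ft — holds.
(i) = T OR T = true.
(A) not (site inspected) — not satisfied.
(B) no prior violation — not satisfied.
(C) ≥14 days' notice — not satisfied.
(D) coverage ≥ $500,000 — not met.
So (ii) is not satisfied (F OR F OR F OR F).
So (a) is not satisfied (T AND F).
(b) training certified — fails.
(2): F OR F → false.
So Overall is not satisfied (T AND F).

No — unlawful.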